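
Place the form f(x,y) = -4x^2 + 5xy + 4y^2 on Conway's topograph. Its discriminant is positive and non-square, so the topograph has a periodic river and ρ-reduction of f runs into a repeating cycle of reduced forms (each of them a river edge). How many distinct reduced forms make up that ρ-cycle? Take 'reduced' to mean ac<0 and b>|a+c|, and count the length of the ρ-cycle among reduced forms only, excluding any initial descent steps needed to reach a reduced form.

D = 89, ⌊√D⌋ = 9
river: ρ → (4,3,-5)
river: ρ → (-5,7,2)
river: ρ → (2,9,-1)
river: ρ → (-1,9,2)
river: ρ → (2,7,-5)
river: ρ → (-5,3,4)
river: ρ → (4,5,-4)
river: ρ → (-4,3,5)
river: ρ → (5,7,-2)
river: ρ → (-2,9,1)
river: ρ → (1,9,-2)
river: ρ → (-2,7,5)
river: ρ → (5,3,-4)
river: ρ → (-4,5,4)
ρ-cycle length = 14 (tail of 0 descent steps not counted)

14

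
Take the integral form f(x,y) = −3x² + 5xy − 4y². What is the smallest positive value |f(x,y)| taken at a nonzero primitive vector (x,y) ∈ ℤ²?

translate: b→1 (≡-5 mod 6), so (3,-5,4)→(3,1,2)
flip: (3,1,2)→(2,-1,3)
reduced (well bottom): (2,-1,3) with a≤c, −a<b≤a
well minimum |f| = |-2| = 2 (negative-definite)

2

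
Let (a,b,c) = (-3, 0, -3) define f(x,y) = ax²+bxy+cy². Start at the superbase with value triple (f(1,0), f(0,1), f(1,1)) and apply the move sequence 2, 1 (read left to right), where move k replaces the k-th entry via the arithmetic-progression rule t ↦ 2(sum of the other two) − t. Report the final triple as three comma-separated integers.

start (-3,-3,-6) = (f(1,0),f(0,1),f(1,1))
replace slot 2: 2·((-3)+(-6)) − (-3) = -15 → (-3,-15,-6)
replace slot 1: 2·((-15)+(-6)) − (-3) = -39 → (-39,-15,-6)

-39,-15,-6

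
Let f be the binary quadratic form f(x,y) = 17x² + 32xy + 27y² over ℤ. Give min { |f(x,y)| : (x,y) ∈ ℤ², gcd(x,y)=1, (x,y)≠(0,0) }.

translate: b→-2 (≡32 mod 34), so (17,32,27)→(17,-2,12)
flip: (17,-2,12)→(12,2,17)
reduced (well bottom): (12,2,17) with a≤c, −a<b≤a
well minimum = a = 12

12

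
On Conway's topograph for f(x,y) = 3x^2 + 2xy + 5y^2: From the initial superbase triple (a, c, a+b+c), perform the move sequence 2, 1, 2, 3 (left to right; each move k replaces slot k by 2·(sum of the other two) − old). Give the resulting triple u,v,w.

start (3,5,10) = (f(1,0),f(0,1),f(1,1))
replace slot 2: 2·(3+10) − 5 = 21 → (3,21,10)
replace slot 1: 2·(21+10) − 3 = 59 → (59,21,10)
replace slot 2: 2·(59+10) − 21 = 117 → (59,117,10)
replace slot 3: 2·(59+117) − 10 = 342 → (59,117,342)

59,117,342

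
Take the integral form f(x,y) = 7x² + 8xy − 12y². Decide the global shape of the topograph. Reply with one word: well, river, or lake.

D = b²−4ac = 8² − 4·7·(-12) = 400
D = 20² is a perfect square ⇒ form factors over ℤ ⇒ lakes

lake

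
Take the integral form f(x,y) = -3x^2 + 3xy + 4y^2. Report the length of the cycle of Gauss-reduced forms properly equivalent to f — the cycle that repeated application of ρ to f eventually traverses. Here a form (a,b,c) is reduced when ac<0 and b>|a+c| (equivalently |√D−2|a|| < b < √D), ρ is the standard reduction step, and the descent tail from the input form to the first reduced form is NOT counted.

D = 57, ⌊√D⌋ = 7
river: ρ → (4,5,-2)
river: ρ → (-2,7,1)
river: ρ → (1,7,-2)
river: ρ → (-2,5,4)
river: ρ → (4,3,-3)
river: ρ → (-3,3,4)
ρ-cycle length = 6 (tail of 0 descent steps not counted)

6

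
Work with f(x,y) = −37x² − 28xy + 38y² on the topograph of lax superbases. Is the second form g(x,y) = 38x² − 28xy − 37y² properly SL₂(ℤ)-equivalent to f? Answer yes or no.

D₁ = 6408, D₂ = 6408
river cycle of f (length 10): (38, 28, -37), (-37, 46, 29), (29, 70, -13), (-13, 60, 54), (54, 48, -19), (-19, 66, 27), (27, 42, -43), (-43, 44, 26), (26, 60, -27), (-27, 48, 38)
river cycle of g (length 10): (-37, 28, 38), (38, 48, -27), (-27, 60, 26), (26, 44, -43), (-43, 42, 27), (27, 66, -19), (-19, 48, 54), (54, 60, -13), (-13, 70, 29), (29, 46, -37)
cycles differ ⇒ inequivalent

no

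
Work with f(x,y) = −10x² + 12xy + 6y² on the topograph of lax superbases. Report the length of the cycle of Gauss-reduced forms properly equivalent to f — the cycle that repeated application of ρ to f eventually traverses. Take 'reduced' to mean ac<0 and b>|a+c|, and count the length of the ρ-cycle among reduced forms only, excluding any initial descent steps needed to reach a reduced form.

D = 384, ⌊√D⌋ = 19
river: ρ → (6,12,-10)
river: ρ → (-10,8,8)
river: ρ → (8,8,-10)
river: ρ → (-10,12,6)
ρ-cycle length = 4 (tail of 0 descent steps not counted)

4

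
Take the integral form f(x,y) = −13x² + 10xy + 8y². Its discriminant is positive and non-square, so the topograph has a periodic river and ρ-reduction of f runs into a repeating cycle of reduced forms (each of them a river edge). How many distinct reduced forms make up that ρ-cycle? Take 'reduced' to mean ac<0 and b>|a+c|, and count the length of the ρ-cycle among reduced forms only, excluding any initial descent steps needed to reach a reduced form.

D = 516, ⌊√D⌋ = 22
river: ρ → (8,22,-1)
river: ρ → (-1,22,8)
river: ρ → (8,10,-13)
river: ρ → (-13,16,5)
river: ρ → (5,14,-16)
river: ρ → (-16,18,3)
river: ρ → (3,18,-16)
river: ρ → (-16,14,5)
river: ρ → (5,16,-13)
river: ρ → (-13,10,8)
ρ-cycle length = 10 (tail of 0 descent steps not counted)

10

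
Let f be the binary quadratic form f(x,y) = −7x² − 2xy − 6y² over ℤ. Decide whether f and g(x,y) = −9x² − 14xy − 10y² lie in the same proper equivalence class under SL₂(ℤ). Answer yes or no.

D₁ = -164, D₂ = -164
f is negative-definite; reduce −f:
−f: flip: (7,2,6)→(6,-2,7)
−f: reduced (well bottom): (6,-2,7) with a≤c, −a<b≤a
flip sign back: reduced form of f is (-6,2,-7)
g is negative-definite; reduce −g:
−g: translate: b→-4 (≡14 mod 18), so (9,14,10)→(9,-4,5)
−g: flip: (9,-4,5)→(5,4,9)
−g: reduced (well bottom): (5,4,9) with a≤c, −a<b≤a
flip sign back: reduced form of g is (-5,-4,-9)
reduced forms (-6, 2, -7) vs (-5, -4, -9) ⇒ inequivalent

no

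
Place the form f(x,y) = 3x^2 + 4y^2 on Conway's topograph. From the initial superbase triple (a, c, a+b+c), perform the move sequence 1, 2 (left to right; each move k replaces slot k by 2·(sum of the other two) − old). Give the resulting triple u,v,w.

start (3,4,7) = (f(1,0),f(0,1),f(1,1))
replace slot 1: 2·(4+7) − 3 = 19 → (19,4,7)
replace slot 2: 2·(19+7) − 4 = 48 → (19,48,7)

19,48,7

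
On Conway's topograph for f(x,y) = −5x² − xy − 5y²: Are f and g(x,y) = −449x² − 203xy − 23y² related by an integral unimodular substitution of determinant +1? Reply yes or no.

D₁ = -99, D₂ = -99
f is negative-definite; reduce −f:
−f: reduced (well bottom): (5,1,5) with a≤c, −a<b≤a
flip sign back: reduced form of f is (-5,-1,-5)
g is negative-definite; reduce −g:
−g: flip: (449,203,23)→(23,-203,449)
−g: translate: b→-19 (≡-203 mod 46), so (23,-203,449)→(23,-19,5)
−g: flip: (23,-19,5)→(5,19,23)
−g: translate: b→-1 (≡19 mod 10), so (5,19,23)→(5,-1,5)
−g: flip: (5,-1,5)→(5,1,5)
−g: reduced (well bottom): (5,1,5) with a≤c, −a<b≤a
flip sign back: reduced form of g is (-5,-1,-5)
reduced forms (-5, -1, -5) vs (-5, -1, -5) ⇒ equivalent

yes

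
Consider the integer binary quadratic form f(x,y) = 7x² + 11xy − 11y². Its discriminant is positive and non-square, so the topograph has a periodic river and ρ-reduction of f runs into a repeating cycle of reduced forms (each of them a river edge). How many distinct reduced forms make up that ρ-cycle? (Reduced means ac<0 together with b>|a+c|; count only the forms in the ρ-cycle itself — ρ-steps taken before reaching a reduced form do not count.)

D = 429, ⌊√D⌋ = 20
river: ρ → (-11,11,7)
river: ρ → (7,17,-5)
river: ρ → (-5,13,13)
river: ρ → (13,13,-5)
river: ρ → (-5,17,7)
river: ρ → (7,11,-11)
ρ-cycle length = 6 (tail of 0 descent steps not counted)

6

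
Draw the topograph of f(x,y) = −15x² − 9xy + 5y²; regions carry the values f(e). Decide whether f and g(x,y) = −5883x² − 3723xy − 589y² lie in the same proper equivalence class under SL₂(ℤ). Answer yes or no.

D₁ = 381, D₂ = 381
river cycle of f (length 6): (5, 19, -1), (-1, 19, 5), (5, 11, -13), (-13, 15, 3), (3, 15, -13), (-13, 11, 5)
river cycle of g (length 6): (5, 19, -1), (-1, 19, 5), (5, 11, -13), (-13, 15, 3), (3, 15, -13), (-13, 11, 5)
cycles coincide ⇒ equivalent

yes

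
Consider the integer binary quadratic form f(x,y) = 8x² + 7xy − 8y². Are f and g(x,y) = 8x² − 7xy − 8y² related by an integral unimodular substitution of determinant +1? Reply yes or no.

D₁ = 305, D₂ = 305
river cycle of f (length 8): (-8, 9, 7), (7, 5, -10), (-10, 15, 2), (2, 17, -2), (-2, 15, 10), (10, 5, -7), (-7, 9, 8), (8, 7, -8)
river cycle of g (length 8): (-8, 7, 8), (8, 9, -7), (-7, 5, 10), (10, 15, -2), (-2, 17, 2), (2, 15, -10), (-10, 5, 7), (7, 9, -8)
cycles differ ⇒ inequivalent

no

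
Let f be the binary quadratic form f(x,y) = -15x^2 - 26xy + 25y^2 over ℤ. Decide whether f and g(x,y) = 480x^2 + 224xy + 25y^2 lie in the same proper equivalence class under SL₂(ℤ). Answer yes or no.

D₁ = 2176, D₂ = 2176
river cycle of f (length 10): (25, 26, -15), (-15, 34, 17), (17, 34, -15), (-15, 26, 25), (25, 24, -16), (-16, 40, 9), (9, 32, -32), (-32, 32, 9), (9, 40, -16), (-16, 24, 25)
river cycle of g (length 10): (25, 26, -15), (-15, 34, 17), (17, 34, -15), (-15, 26, 25), (25, 24, -16), (-16, 40, 9), (9, 32, -32), (-32, 32, 9), (9, 40, -16), (-16, 24, 25)
cycles coincide ⇒ equivalent

yes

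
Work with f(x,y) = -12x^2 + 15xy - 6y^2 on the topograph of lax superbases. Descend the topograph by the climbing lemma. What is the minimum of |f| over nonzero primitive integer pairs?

translate: b→9 (≡-15 mod 24), so (12,-15,6)→(12,9,3)
flip: (12,9,3)→(3,-9,12)
translate: b→3 (≡-9 mod 6), so (3,-9,12)→(3,3,6)
reduced (well bottom): (3,3,6) with a≤c, −a<b≤a
well minimum |f| = |-3| = 3 (negative-definite)

3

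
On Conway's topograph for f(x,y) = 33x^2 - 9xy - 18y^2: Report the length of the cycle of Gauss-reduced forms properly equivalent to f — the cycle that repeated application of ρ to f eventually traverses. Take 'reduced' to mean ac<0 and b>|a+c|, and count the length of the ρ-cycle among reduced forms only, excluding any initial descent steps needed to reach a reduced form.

D = 2457, ⌊√D⌋ = 49
descent: ρ → (-18,45,6)  [lands on river]
river: ρ → (6,39,-39)
river: ρ → (-39,39,6)
river: ρ → (6,45,-18)
river: ρ → (-18,27,24)
river: ρ → (24,21,-21)
river: ρ → (-21,21,24)
river: ρ → (24,27,-18)
ρ-cycle length = 8 (tail of 1 descent step not counted)

8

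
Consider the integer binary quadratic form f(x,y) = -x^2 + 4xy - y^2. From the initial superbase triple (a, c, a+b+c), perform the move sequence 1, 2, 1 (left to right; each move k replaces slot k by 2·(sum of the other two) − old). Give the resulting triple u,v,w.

start (-1,-1,2) = (f(1,0),f(0,1),f(1,1))
replace slot 1: 2·((-1)+2) − (-1) = 3 → (3,-1,2)
replace slot 2: 2·(3+2) − (-1) = 11 → (3,11,2)
replace slot 1: 2·(11+2) − 3 = 23 → (23,11,2)

23,11,2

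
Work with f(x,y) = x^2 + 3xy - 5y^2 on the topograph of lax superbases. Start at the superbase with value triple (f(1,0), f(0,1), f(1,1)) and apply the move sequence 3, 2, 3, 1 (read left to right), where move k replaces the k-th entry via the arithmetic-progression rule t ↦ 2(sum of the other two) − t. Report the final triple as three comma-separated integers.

start (1,-5,-1) = (f(1,0),f(0,1),f(1,1))
replace slot 3: 2·(1+(-5)) − (-1) = -7 → (1,-5,-7)
replace slot 2: 2·(1+(-7)) − (-5) = -7 → (1,-7,-7)
replace slot 3: 2·(1+(-7)) − (-7) = -5 → (1,-7,-5)
replace slot 1: 2·((-7)+(-5)) − 1 = -25 → (-25,-7,-5)

-25,-7,-5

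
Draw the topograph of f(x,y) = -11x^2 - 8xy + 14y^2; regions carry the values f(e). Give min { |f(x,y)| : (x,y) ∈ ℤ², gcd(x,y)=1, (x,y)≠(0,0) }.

descent: ρ → (14,8,-11)  [lands on river]
river: ρ → (-11,14,11)
river: ρ → (11,8,-14)
river: ρ → (-14,20,5)
river: ρ → (5,20,-14)
river: ρ → (-14,8,11)
river: ρ → (11,14,-11)
river: ρ → (-11,8,14)
river: ρ → (14,20,-5)
river: ρ → (-5,20,14)
closes: descent 1, river 10
min |a| on river = 5

5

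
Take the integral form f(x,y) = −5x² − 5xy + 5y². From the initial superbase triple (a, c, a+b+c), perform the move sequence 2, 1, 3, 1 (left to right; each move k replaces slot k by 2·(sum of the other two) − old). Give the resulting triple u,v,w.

start (-5,5,-5) = (f(1,0),f(0,1),f(1,1))
replace slot 2: 2·((-5)+(-5)) − 5 = -25 → (-5,-25,-5)
replace slot 1: 2·((-25)+(-5)) − (-5) = -55 → (-55,-25,-5)
replace slot 3: 2·((-55)+(-25)) − (-5) = -155 → (-55,-25,-155)
replace slot 1: 2·((-25)+(-155)) − (-55) = -305 → (-305,-25,-155)

-305,-25,-155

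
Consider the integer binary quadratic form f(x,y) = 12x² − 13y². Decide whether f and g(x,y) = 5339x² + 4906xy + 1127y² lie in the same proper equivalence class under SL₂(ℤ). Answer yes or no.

D₁ = 624, D₂ = 624
river cycle of f (length 2): (12, 24, -1), (-1, 24, 12)
river cycle of g (length 2): (-1, 24, 12), (12, 24, -1)
cycles coincide ⇒ equivalent

yes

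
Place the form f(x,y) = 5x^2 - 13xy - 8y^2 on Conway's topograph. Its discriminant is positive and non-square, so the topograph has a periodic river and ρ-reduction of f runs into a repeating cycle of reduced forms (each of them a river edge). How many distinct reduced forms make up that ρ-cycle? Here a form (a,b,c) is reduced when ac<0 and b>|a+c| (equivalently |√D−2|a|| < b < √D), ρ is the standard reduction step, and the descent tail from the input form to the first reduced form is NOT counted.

D = 329, ⌊√D⌋ = 18
descent: ρ → (-8,13,5)  [lands on river]
river: ρ → (5,17,-2)
river: ρ → (-2,15,13)
river: ρ → (13,11,-4)
river: ρ → (-4,13,10)
river: ρ → (10,7,-7)
river: ρ → (-7,7,10)
river: ρ → (10,13,-4)
river: ρ → (-4,11,13)
river: ρ → (13,15,-2)
river: ρ → (-2,17,5)
river: ρ → (5,13,-8)
river: ρ → (-8,3,10)
river: ρ → (10,17,-1)
river: ρ → (-1,17,10)
river: ρ → (10,3,-8)
ρ-cycle length = 16 (tail of 1 descent step not counted)

16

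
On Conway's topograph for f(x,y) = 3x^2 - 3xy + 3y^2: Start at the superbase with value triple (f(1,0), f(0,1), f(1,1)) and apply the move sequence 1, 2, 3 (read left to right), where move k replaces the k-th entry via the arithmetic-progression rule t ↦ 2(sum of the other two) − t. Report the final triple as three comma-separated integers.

start (3,3,3) = (f(1,0),f(0,1),f(1,1))
replace slot 1: 2·(3+3) − 3 = 9 → (9,3,3)
replace slot 2: 2·(9+3) − 3 = 21 → (9,21,3)
replace slot 3: 2·(9+21) − 3 = 57 → (9,21,57)

9,21,57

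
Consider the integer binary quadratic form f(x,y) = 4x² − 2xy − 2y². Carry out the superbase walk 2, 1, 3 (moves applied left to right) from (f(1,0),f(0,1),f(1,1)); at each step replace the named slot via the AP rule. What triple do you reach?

start (4,-2,0) = (f(1,0),f(0,1),f(1,1))
replace slot 2: 2·(4+0) − (-2) = 10 → (4,10,0)
replace slot 1: 2·(10+0) − 4 = 16 → (16,10,0)
replace slot 3: 2·(16+10) − 0 = 52 → (16,10,52)

16,10,52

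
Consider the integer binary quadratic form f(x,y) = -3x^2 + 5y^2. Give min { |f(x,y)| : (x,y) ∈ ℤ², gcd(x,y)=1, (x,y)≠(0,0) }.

descent: ρ → (5,0,-3)
descent: ρ → (-3,6,2)  [lands on river]
river: ρ → (2,6,-3)
closes: descent 2, river 2
min |a| on river = 2

2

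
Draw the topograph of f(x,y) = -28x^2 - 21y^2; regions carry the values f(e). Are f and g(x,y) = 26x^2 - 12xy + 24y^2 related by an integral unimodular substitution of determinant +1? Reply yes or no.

D₁ = -2352, D₂ = -2352
f is negative-definite; reduce −f:
−f: flip: (28,0,21)→(21,0,28)
−f: reduced (well bottom): (21,0,28) with a≤c, −a<b≤a
flip sign back: reduced form of f is (-21,0,-28)
g: flip: (26,-12,24)→(24,12,26)
g: reduced (well bottom): (24,12,26) with a≤c, −a<b≤a
reduced forms (-21, 0, -28) vs (24, 12, 26) ⇒ inequivalent

no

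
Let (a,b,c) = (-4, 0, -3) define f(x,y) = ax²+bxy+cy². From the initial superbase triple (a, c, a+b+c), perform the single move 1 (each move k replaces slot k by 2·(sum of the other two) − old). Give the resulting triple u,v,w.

start (-4,-3,-7) = (f(1,0),f(0,1),f(1,1))
replace slot 1: 2·((-3)+(-7)) − (-4) = -16 → (-16,-3,-7)

-16,-3,-7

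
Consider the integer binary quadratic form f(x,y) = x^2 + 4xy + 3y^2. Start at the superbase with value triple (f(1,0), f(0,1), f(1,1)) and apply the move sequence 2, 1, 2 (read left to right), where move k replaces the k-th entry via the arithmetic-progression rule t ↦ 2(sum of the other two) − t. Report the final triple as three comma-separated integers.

start (1,3,8) = (f(1,0),f(0,1),f(1,1))
replace slot 2: 2·(1+8) − 3 = 15 → (1,15,8)
replace slot 1: 2·(15+8) − 1 = 45 → (45,15,8)
replace slot 2: 2·(45+8) − 15 = 91 → (45,91,8)

45,91,8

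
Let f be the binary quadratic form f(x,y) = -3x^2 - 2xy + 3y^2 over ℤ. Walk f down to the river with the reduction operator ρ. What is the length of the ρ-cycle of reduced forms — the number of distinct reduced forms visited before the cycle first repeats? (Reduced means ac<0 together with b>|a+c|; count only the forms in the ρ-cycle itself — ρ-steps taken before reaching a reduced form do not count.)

D = 40, ⌊√D⌋ = 6
descent: ρ → (3,2,-3)  [lands on river]
river: ρ → (-3,4,2)
river: ρ → (2,4,-3)
river: ρ → (-3,2,3)
river: ρ → (3,4,-2)
river: ρ → (-2,4,3)
ρ-cycle length = 6 (tail of 1 descent step not counted)

6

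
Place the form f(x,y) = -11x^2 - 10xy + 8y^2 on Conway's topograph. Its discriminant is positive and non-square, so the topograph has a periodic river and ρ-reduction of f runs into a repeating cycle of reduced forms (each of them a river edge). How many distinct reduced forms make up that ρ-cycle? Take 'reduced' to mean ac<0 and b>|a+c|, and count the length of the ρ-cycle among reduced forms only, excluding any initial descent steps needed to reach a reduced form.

D = 452, ⌊√D⌋ = 21
descent: ρ → (8,10,-11)  [lands on river]
river: ρ → (-11,12,7)
river: ρ → (7,16,-7)
river: ρ → (-7,12,11)
river: ρ → (11,10,-8)
river: ρ → (-8,6,13)
river: ρ → (13,20,-1)
river: ρ → (-1,20,13)
river: ρ → (13,6,-8)
river: ρ → (-8,10,11)
river: ρ → (11,12,-7)
river: ρ → (-7,16,7)
river: ρ → (7,12,-11)
river: ρ → (-11,10,8)
river: ρ → (8,6,-13)
river: ρ → (-13,20,1)
river: ρ → (1,20,-13)
river: ρ → (-13,6,8)
ρ-cycle length = 18 (tail of 1 descent step not counted)

18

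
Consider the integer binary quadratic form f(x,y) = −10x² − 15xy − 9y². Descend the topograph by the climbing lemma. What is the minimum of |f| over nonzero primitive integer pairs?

translate: b→-5 (≡15 mod 20), so (10,15,9)→(10,-5,4)
flip: (10,-5,4)→(4,5,10)
translate: b→-3 (≡5 mod 8), so (4,5,10)→(4,-3,9)
reduced (well bottom): (4,-3,9) with a≤c, −a<b≤a
well minimum |f| = |-4| = 4 (negative-definite)

4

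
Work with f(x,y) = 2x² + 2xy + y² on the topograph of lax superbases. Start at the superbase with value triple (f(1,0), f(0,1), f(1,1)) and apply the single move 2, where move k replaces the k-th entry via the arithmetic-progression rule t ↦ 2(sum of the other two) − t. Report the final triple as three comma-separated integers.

start (2,1,5) = (f(1,0),f(0,1),f(1,1))
replace slot 2: 2·(2+5) − 1 = 13 → (2,13,5)

2,13,5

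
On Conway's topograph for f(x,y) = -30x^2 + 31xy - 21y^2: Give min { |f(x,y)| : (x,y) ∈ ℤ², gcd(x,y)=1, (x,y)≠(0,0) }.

translate: b→29 (≡-31 mod 60), so (30,-31,21)→(30,29,20)
flip: (30,29,20)→(20,-29,30)
translate: b→11 (≡-29 mod 40), so (20,-29,30)→(20,11,21)
reduced (well bottom): (20,11,21) with a≤c, −a<b≤a
well minimum |f| = |-20| = 20 (negative-definite)

20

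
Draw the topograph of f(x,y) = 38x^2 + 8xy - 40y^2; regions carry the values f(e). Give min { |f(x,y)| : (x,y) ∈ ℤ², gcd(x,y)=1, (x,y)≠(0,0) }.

river: ρ → (-40,72,6)
river: ρ → (6,72,-40)
river: ρ → (-40,8,38)
river: ρ → (38,68,-10)
river: ρ → (-10,72,24)
river: ρ → (24,72,-10)
river: ρ → (-10,68,38)
river: ρ → (38,8,-40)
closes: descent 0, river 8
min |a| on river = 6

6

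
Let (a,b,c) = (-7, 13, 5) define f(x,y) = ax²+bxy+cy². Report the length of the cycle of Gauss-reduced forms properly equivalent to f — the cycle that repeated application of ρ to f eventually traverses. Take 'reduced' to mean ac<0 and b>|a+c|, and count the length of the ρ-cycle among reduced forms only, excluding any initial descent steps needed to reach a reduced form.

D = 309, ⌊√D⌋ = 17
river: ρ → (5,17,-1)
river: ρ → (-1,17,5)
river: ρ → (5,13,-7)
river: ρ → (-7,15,3)
river: ρ → (3,15,-7)
river: ρ → (-7,13,5)
ρ-cycle length = 6 (tail of 0 descent steps not counted)

6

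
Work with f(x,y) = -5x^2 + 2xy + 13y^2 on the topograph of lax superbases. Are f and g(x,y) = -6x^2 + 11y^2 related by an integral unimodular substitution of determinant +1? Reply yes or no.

D₁ = 264, D₂ = 264
river cycle of f (length 6): (-5, 12, 6), (6, 12, -5), (-5, 8, 10), (10, 12, -3), (-3, 12, 10), (10, 8, -5)
river cycle of g (length 6): (-6, 12, 5), (5, 8, -10), (-10, 12, 3), (3, 12, -10), (-10, 8, 5), (5, 12, -6)
cycles differ ⇒ inequivalent

no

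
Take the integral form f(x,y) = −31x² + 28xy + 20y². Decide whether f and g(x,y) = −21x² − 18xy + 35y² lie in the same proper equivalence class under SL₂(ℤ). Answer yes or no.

D₁ = 3264, D₂ = 3264
river cycle of f (length 10): (20, 52, -7), (-7, 46, 41), (41, 36, -12), (-12, 36, 41), (41, 46, -7), (-7, 52, 20), (20, 28, -31), (-31, 34, 17), (17, 34, -31), (-31, 28, 20)
river cycle of g (length 12): (35, 18, -21), (-21, 24, 32), (32, 40, -13), (-13, 38, 35), (35, 32, -16), (-16, 32, 35), (35, 38, -13), (-13, 40, 32), (32, 24, -21), (-21, 18, 35), … (2 more)
cycles differ ⇒ inequivalent

no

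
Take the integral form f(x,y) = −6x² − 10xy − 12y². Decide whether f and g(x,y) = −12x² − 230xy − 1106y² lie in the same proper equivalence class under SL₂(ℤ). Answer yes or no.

D₁ = -188, D₂ = -188
f is negative-definite; reduce −f:
−f: translate: b→-2 (≡10 mod 12), so (6,10,12)→(6,-2,8)
−f: reduced (well bottom): (6,-2,8) with a≤c, −a<b≤a
flip sign back: reduced form of f is (-6,2,-8)
g is negative-definite; reduce −g:
−g: translate: b→-10 (≡230 mod 24), so (12,230,1106)→(12,-10,6)
−g: flip: (12,-10,6)→(6,10,12)
−g: translate: b→-2 (≡10 mod 12), so (6,10,12)→(6,-2,8)
−g: reduced (well bottom): (6,-2,8) with a≤c, −a<b≤a
flip sign back: reduced form of g is (-6,2,-8)
reduced forms (-6, 2, -8) vs (-6, 2, -8) ⇒ equivalent

yes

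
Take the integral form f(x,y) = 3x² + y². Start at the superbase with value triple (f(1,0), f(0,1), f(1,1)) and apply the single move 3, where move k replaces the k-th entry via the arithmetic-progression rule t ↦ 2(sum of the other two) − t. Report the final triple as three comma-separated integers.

start (3,1,4) = (f(1,0),f(0,1),f(1,1))
replace slot 3: 2·(3+1) − 4 = 4 → (3,1,4)

3,1,4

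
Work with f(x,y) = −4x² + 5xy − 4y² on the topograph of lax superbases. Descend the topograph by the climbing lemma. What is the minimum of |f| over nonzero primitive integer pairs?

translate: b→3 (≡-5 mod 8), so (4,-5,4)→(4,3,3)
flip: (4,3,3)→(3,-3,4)
translate: b→3 (≡-3 mod 6), so (3,-3,4)→(3,3,4)
reduced (well bottom): (3,3,4) with a≤c, −a<b≤a
well minimum |f| = |-3| = 3 (negative-definite)

3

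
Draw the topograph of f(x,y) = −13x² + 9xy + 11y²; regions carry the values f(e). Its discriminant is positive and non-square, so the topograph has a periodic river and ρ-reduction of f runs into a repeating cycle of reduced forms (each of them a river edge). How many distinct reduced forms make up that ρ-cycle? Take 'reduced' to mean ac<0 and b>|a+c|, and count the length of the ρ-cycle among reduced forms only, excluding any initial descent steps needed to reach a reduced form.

D = 653, ⌊√D⌋ = 25
river: ρ → (11,13,-11)
river: ρ → (-11,9,13)
river: ρ → (13,17,-7)
river: ρ → (-7,25,1)
river: ρ → (1,25,-7)
river: ρ → (-7,17,13)
river: ρ → (13,9,-11)
river: ρ → (-11,13,11)
river: ρ → (11,9,-13)
river: ρ → (-13,17,7)
river: ρ → (7,25,-1)
river: ρ → (-1,25,7)
river: ρ → (7,17,-13)
river: ρ → (-13,9,11)
ρ-cycle length = 14 (tail of 0 descent steps not counted)

14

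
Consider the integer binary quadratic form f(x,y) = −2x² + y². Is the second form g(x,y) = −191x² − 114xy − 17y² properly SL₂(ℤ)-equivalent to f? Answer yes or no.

D₁ = 8, D₂ = 8
river cycle of f (length 2): (1, 2, -1), (-1, 2, 1)
river cycle of g (length 2): (1, 2, -1), (-1, 2, 1)
cycles coincide ⇒ equivalent

yes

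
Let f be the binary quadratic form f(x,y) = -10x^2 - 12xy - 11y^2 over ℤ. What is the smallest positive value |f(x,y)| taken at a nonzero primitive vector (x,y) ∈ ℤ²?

translate: b→-8 (≡12 mod 20), so (10,12,11)→(10,-8,9)
flip: (10,-8,9)→(9,8,10)
reduced (well bottom): (9,8,10) with a≤c, −a<b≤a
well minimum |f| = |-9| = 9 (negative-definite)

9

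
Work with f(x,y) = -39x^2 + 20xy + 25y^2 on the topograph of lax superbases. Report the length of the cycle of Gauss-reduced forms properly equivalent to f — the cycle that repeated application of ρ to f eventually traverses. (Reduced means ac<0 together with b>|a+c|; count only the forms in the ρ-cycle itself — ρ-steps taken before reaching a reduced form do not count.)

D = 4300, ⌊√D⌋ = 65
river: ρ → (25,30,-34)
river: ρ → (-34,38,21)
river: ρ → (21,46,-26)
river: ρ → (-26,58,9)
river: ρ → (9,50,-50)
river: ρ → (-50,50,9)
river: ρ → (9,58,-26)
river: ρ → (-26,46,21)
river: ρ → (21,38,-34)
river: ρ → (-34,30,25)
river: ρ → (25,20,-39)
river: ρ → (-39,58,6)
river: ρ → (6,62,-19)
river: ρ → (-19,52,21)
river: ρ → (21,32,-39)
river: ρ → (-39,46,14)
river: ρ → (14,38,-51)
river: ρ → (-51,64,1)
river: ρ → (1,64,-51)
river: ρ → (-51,38,14)
river: ρ → (14,46,-39)
river: ρ → (-39,32,21)
river: ρ → (21,52,-19)
river: ρ → (-19,62,6)
river: ρ → (6,58,-39)
river: ρ → (-39,20,25)
ρ-cycle length = 26 (tail of 0 descent steps not counted)

26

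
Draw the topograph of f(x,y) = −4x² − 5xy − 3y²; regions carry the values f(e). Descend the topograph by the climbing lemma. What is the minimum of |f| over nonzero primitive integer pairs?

translate: b→-3 (≡5 mod 8), so (4,5,3)→(4,-3,2)
flip: (4,-3,2)→(2,3,4)
translate: b→-1 (≡3 mod 4), so (2,3,4)→(2,-1,3)
reduced (well bottom): (2,-1,3) with a≤c, −a<b≤a
well minimum |f| = |-2| = 2 (negative-definite)

2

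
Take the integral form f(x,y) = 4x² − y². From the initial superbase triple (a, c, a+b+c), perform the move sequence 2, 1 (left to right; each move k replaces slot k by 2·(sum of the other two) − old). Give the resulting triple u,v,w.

start (4,-1,3) = (f(1,0),f(0,1),f(1,1))
replace slot 2: 2·(4+3) − (-1) = 15 → (4,15,3)
replace slot 1: 2·(15+3) − 4 = 32 → (32,15,3)

32,15,3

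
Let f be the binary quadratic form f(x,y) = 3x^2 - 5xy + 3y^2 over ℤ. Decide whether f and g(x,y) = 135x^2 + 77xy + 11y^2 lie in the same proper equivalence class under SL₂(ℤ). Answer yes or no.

D₁ = -11, D₂ = -11
f: translate: b→1 (≡-5 mod 6), so (3,-5,3)→(3,1,1)
f: flip: (3,1,1)→(1,-1,3)
f: translate: b→1 (≡-1 mod 2), so (1,-1,3)→(1,1,3)
f: reduced (well bottom): (1,1,3) with a≤c, −a<b≤a
g: flip: (135,77,11)→(11,-77,135)
g: translate: b→11 (≡-77 mod 22), so (11,-77,135)→(11,11,3)
g: flip: (11,11,3)→(3,-11,11)
g: translate: b→1 (≡-11 mod 6), so (3,-11,11)→(3,1,1)
g: flip: (3,1,1)→(1,-1,3)
g: translate: b→1 (≡-1 mod 2), so (1,-1,3)→(1,1,3)
g: reduced (well bottom): (1,1,3) with a≤c, −a<b≤a
reduced forms (1, 1, 3) vs (1, 1, 3) ⇒ equivalent

yes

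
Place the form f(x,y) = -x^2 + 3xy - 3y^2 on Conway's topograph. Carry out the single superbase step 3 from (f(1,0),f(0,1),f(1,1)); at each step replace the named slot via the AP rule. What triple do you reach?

start (-1,-3,-1) = (f(1,0),f(0,1),f(1,1))
replace slot 3: 2·((-1)+(-3)) − (-1) = -7 → (-1,-3,-7)

-1,-3,-7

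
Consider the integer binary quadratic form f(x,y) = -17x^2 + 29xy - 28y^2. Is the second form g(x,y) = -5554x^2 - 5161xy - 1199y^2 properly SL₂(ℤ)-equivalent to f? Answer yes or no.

D₁ = -1063, D₂ = -1063
f is negative-definite; reduce −f:
−f: translate: b→5 (≡-29 mod 34), so (17,-29,28)→(17,5,16)
−f: flip: (17,5,16)→(16,-5,17)
−f: reduced (well bottom): (16,-5,17) with a≤c, −a<b≤a
flip sign back: reduced form of f is (-16,5,-17)
g is negative-definite; reduce −g:
−g: flip: (5554,5161,1199)→(1199,-5161,5554)
−g: translate: b→-365 (≡-5161 mod 2398), so (1199,-5161,5554)→(1199,-365,28)
−g: flip: (1199,-365,28)→(28,365,1199)
−g: translate: b→-27 (≡365 mod 56), so (28,365,1199)→(28,-27,16)
−g: flip: (28,-27,16)→(16,27,28)
−g: translate: b→-5 (≡27 mod 32), so (16,27,28)→(16,-5,17)
−g: reduced (well bottom): (16,-5,17) with a≤c, −a<b≤a
flip sign back: reduced form of g is (-16,5,-17)
reduced forms (-16, 5, -17) vs (-16, 5, -17) ⇒ equivalent

yes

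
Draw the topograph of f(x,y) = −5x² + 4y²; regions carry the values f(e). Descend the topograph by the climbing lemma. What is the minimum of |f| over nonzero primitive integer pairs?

descent: ρ → (4,8,-1)  [lands on river]
river: ρ → (-1,8,4)
closes: descent 1, river 2
min |a| on river = 1

1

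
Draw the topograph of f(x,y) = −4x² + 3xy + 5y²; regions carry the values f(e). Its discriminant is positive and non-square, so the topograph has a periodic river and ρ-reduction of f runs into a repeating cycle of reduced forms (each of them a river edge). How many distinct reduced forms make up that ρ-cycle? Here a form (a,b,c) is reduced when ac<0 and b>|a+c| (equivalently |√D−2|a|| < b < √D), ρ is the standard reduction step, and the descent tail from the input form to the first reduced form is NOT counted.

D = 89, ⌊√D⌋ = 9
river: ρ → (5,7,-2)
river: ρ → (-2,9,1)
river: ρ → (1,9,-2)
river: ρ → (-2,7,5)
river: ρ → (5,3,-4)
river: ρ → (-4,5,4)
river: ρ → (4,3,-5)
river: ρ → (-5,7,2)
river: ρ → (2,9,-1)
river: ρ → (-1,9,2)
river: ρ → (2,7,-5)
river: ρ → (-5,3,4)
river: ρ → (4,5,-4)
river: ρ → (-4,3,5)
ρ-cycle length = 14 (tail of 0 descent steps not counted)

14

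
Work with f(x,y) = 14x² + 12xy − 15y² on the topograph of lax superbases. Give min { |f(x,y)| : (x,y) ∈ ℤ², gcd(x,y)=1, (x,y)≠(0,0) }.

river: ρ → (-15,18,11)
river: ρ → (11,26,-7)
river: ρ → (-7,30,3)
river: ρ → (3,30,-7)
river: ρ → (-7,26,11)
river: ρ → (11,18,-15)
river: ρ → (-15,12,14)
river: ρ → (14,16,-13)
river: ρ → (-13,10,17)
river: ρ → (17,24,-6)
river: ρ → (-6,24,17)
river: ρ → (17,10,-13)
river: ρ → (-13,16,14)
river: ρ → (14,12,-15)
closes: descent 0, river 14
min |a| on river = 3

3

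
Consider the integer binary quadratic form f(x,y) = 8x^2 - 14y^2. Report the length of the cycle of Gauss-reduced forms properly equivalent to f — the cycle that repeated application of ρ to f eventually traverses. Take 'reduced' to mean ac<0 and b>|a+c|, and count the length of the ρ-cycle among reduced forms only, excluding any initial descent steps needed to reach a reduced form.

D = 448, ⌊√D⌋ = 21
descent: ρ → (-14,0,8)
descent: ρ → (8,16,-6)  [lands on river]
river: ρ → (-6,20,2)
river: ρ → (2,20,-6)
river: ρ → (-6,16,8)
ρ-cycle length = 4 (tail of 2 descent steps not counted)

4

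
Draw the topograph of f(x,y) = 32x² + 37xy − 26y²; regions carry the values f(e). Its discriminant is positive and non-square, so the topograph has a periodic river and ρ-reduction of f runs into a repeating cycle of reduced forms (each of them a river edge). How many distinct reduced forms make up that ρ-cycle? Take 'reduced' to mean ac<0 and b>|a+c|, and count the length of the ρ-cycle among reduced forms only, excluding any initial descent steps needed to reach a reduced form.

D = 4697, ⌊√D⌋ = 68
river: ρ → (-26,67,2)
river: ρ → (2,65,-59)
river: ρ → (-59,53,8)
river: ρ → (8,59,-38)
river: ρ → (-38,17,29)
river: ρ → (29,41,-26)
river: ρ → (-26,63,7)
river: ρ → (7,63,-26)
river: ρ → (-26,41,29)
river: ρ → (29,17,-38)
river: ρ → (-38,59,8)
river: ρ → (8,53,-59)
river: ρ → (-59,65,2)
river: ρ → (2,67,-26)
river: ρ → (-26,37,32)
river: ρ → (32,27,-31)
river: ρ → (-31,35,28)
river: ρ → (28,21,-38)
river: ρ → (-38,55,11)
river: ρ → (11,55,-38)
river: ρ → (-38,21,28)
river: ρ → (28,35,-31)
river: ρ → (-31,27,32)
river: ρ → (32,37,-26)
ρ-cycle length = 24 (tail of 0 descent steps not counted)

24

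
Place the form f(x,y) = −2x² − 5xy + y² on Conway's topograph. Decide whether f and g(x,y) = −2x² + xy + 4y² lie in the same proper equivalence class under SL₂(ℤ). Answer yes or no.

D₁ = 33, D₂ = 33
river cycle of f (length 4): (1, 5, -2), (-2, 3, 3), (3, 3, -2), (-2, 5, 1)
river cycle of g (length 4): (-2, 5, 1), (1, 5, -2), (-2, 3, 3), (3, 3, -2)
cycles coincide ⇒ equivalent

yes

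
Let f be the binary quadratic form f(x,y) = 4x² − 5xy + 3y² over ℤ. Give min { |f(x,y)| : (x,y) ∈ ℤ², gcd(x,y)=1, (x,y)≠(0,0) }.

translate: b→3 (≡-5 mod 8), so (4,-5,3)→(4,3,2)
flip: (4,3,2)→(2,-3,4)
translate: b→1 (≡-3 mod 4), so (2,-3,4)→(2,1,3)
reduced (well bottom): (2,1,3) with a≤c, −a<b≤a
well minimum = a = 2

2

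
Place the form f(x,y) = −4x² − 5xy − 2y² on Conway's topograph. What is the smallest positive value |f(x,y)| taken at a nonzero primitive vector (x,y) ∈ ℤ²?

translate: b→-3 (≡5 mod 8), so (4,5,2)→(4,-3,1)
flip: (4,-3,1)→(1,3,4)
translate: b→1 (≡3 mod 2), so (1,3,4)→(1,1,2)
reduced (well bottom): (1,1,2) with a≤c, −a<b≤a
well minimum |f| = |-1| = 1 (negative-definite)

1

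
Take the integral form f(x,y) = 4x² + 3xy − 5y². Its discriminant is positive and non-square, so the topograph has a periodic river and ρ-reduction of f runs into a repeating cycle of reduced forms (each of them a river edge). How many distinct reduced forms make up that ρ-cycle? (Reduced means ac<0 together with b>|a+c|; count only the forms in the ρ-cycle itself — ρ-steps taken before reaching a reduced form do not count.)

D = 89, ⌊√D⌋ = 9
river: ρ → (-5,7,2)
river: ρ → (2,9,-1)
river: ρ → (-1,9,2)
river: ρ → (2,7,-5)
river: ρ → (-5,3,4)
river: ρ → (4,5,-4)
river: ρ → (-4,3,5)
river: ρ → (5,7,-2)
river: ρ → (-2,9,1)
river: ρ → (1,9,-2)
river: ρ → (-2,7,5)
river: ρ → (5,3,-4)
river: ρ → (-4,5,4)
river: ρ → (4,3,-5)
ρ-cycle length = 14 (tail of 0 descent steps not counted)

14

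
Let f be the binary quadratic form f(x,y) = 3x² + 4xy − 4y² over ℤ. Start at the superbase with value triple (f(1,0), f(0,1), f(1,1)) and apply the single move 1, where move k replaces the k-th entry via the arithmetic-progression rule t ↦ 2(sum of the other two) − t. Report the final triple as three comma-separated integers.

start (3,-4,3) = (f(1,0),f(0,1),f(1,1))
replace slot 1: 2·((-4)+3) − 3 = -5 → (-5,-4,3)

-5,-4,3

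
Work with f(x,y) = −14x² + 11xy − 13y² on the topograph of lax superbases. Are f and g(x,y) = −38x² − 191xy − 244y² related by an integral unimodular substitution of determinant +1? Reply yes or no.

D₁ = -607, D₂ = -607
f is negative-definite; reduce −f:
−f: flip: (14,-11,13)→(13,11,14)
−f: reduced (well bottom): (13,11,14) with a≤c, −a<b≤a
flip sign back: reduced form of f is (-13,-11,-14)
g is negative-definite; reduce −g:
−g: translate: b→-37 (≡191 mod 76), so (38,191,244)→(38,-37,13)
−g: flip: (38,-37,13)→(13,37,38)
−g: translate: b→11 (≡37 mod 26), so (13,37,38)→(13,11,14)
−g: reduced (well bottom): (13,11,14) with a≤c, −a<b≤a
flip sign back: reduced form of g is (-13,-11,-14)
reduced forms (-13, -11, -14) vs (-13, -11, -14) ⇒ equivalent

yes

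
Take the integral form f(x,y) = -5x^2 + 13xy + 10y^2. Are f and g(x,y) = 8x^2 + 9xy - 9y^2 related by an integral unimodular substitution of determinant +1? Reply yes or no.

D₁ = 369, D₂ = 369
river cycle of f (length 16): (10, 7, -8), (-8, 9, 9), (9, 9, -8), (-8, 7, 10), (10, 13, -5), (-5, 17, 4), (4, 15, -9), (-9, 3, 10), (10, 17, -2), (-2, 19, 1), … (6 more)
river cycle of g (length 16): (-9, 9, 8), (8, 7, -10), (-10, 13, 5), (5, 17, -4), (-4, 15, 9), (9, 3, -10), (-10, 17, 2), (2, 19, -1), (-1, 19, 2), (2, 17, -10), … (6 more)
cycles differ ⇒ inequivalent

no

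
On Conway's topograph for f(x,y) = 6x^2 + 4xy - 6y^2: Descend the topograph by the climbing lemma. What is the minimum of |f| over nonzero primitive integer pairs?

river: ρ → (-6,8,4)
river: ρ → (4,8,-6)
river: ρ → (-6,4,6)
river: ρ → (6,8,-4)
river: ρ → (-4,8,6)
river: ρ → (6,4,-6)
closes: descent 0, river 6
min |a| on river = 4

4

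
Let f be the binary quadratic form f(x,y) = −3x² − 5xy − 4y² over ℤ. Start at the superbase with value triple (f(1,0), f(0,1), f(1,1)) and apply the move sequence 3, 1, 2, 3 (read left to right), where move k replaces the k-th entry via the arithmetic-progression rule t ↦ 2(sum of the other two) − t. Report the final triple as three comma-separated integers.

start (-3,-4,-12) = (f(1,0),f(0,1),f(1,1))
replace slot 3: 2·((-3)+(-4)) − (-12) = -2 → (-3,-4,-2)
replace slot 1: 2·((-4)+(-2)) − (-3) = -9 → (-9,-4,-2)
replace slot 2: 2·((-9)+(-2)) − (-4) = -18 → (-9,-18,-2)
replace slot 3: 2·((-9)+(-18)) − (-2) = -52 → (-9,-18,-52)

-9,-18,-52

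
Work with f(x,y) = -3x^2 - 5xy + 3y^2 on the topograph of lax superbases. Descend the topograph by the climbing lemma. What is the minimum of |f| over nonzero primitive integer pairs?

descent: ρ → (3,5,-3)  [lands on river]
river: ρ → (-3,7,1)
river: ρ → (1,7,-3)
river: ρ → (-3,5,3)
river: ρ → (3,7,-1)
river: ρ → (-1,7,3)
closes: descent 1, river 6
min |a| on river = 1

1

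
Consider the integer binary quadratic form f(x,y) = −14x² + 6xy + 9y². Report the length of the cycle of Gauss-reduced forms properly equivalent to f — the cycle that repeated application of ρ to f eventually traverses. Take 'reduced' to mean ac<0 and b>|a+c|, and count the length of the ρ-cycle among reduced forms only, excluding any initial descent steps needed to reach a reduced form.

D = 540, ⌊√D⌋ = 23
river: ρ → (9,12,-11)
river: ρ → (-11,10,10)
river: ρ → (10,10,-11)
river: ρ → (-11,12,9)
river: ρ → (9,6,-14)
river: ρ → (-14,22,1)
river: ρ → (1,22,-14)
river: ρ → (-14,6,9)
ρ-cycle length = 8 (tail of 0 descent steps not counted)

8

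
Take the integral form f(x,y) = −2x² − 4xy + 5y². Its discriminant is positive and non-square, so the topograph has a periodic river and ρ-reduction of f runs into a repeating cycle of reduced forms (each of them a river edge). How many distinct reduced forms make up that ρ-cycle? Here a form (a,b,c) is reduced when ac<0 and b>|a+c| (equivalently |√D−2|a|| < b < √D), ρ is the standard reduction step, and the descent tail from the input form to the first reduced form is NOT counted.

D = 56, ⌊√D⌋ = 7
descent: ρ → (5,4,-2)  [lands on river]
river: ρ → (-2,4,5)
river: ρ → (5,6,-1)
river: ρ → (-1,6,5)
ρ-cycle length = 4 (tail of 1 descent step not counted)

4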